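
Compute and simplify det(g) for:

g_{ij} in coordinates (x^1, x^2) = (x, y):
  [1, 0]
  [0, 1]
For a 2×2 metric: det(g) = g_{11}·g_{22} - g_{12}·g_{21}
= (1)·(1) - (0)·(0)
= 1 - 0
det(g) = 1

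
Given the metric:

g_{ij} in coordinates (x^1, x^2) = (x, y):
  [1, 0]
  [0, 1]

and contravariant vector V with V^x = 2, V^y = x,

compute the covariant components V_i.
V_i = g_{ij} V^j:
V_x = (1)(2) + (0)(x) = 2
V_y = (0)(2) + (1)(x) = x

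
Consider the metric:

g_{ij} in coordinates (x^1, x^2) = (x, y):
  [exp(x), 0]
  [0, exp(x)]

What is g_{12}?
With x^1 = x, x^2 = y, g_{12} = g_{xy} is the row-1, column-2 entry of the matrix.
g_{12} = 0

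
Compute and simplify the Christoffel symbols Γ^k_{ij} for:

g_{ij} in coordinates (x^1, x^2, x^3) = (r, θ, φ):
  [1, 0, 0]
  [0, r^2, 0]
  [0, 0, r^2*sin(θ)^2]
Using Γ^k_{ij} = (1/2) g^{km} (∂_i g_{mj} + ∂_j g_{mi} - ∂_m g_{ij}); the metric is diagonal, so only the m = k term contributes.
Non-zero symbols (using the symmetry Γ^k_{ij} = Γ^k_{ji}):
Γ^r_{θ θ} = (1/2) g^{rr} (∂_θ g_{rθ} + ∂_θ g_{rθ} - ∂_r g_{θθ}) = (1/2)(1)((0) + (0) - (2*r)) = -r
Γ^r_{φ φ} = (1/2) g^{rr} (∂_φ g_{rφ} + ∂_φ g_{rφ} - ∂_r g_{φφ}) = (1/2)(1)((0) + (0) - (2*r*sin(θ)^2)) = -r*sin(θ)^2
Γ^θ_{r θ} = (1/2) g^{θθ} (∂_r g_{θθ} + ∂_θ g_{θr} - ∂_θ g_{rθ}) = (1/2)(1/r^2)((2*r) + (0) - (0)) = 1/r
Γ^θ_{φ φ} = (1/2) g^{θθ} (∂_φ g_{θφ} + ∂_φ g_{θφ} - ∂_θ g_{φφ}) = (1/2)(1/r^2)((0) + (0) - (r^2*sin(2*θ))) = -sin(2*θ)/2
Γ^φ_{r φ} = (1/2) g^{φφ} (∂_r g_{φφ} + ∂_φ g_{φr} - ∂_φ g_{rφ}) = (1/2)(1/(r^2*sin(θ)^2))((2*r*sin(θ)^2) + (0) - (0)) = 1/r
Γ^φ_{θ φ} = (1/2) g^{φφ} (∂_θ g_{φφ} + ∂_φ g_{φθ} - ∂_φ g_{θφ}) = (1/2)(1/(r^2*sin(θ)^2))((r^2*sin(2*θ)) + (0) - (0)) = 1/tan(θ)
All other Christoffel symbols are zero.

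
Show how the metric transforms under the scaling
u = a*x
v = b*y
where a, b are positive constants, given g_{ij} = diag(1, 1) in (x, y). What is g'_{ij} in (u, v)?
Invert the transformation: x = u/a, y = v/b
g'_{ij} = (∂x^k/∂x'^i)(∂x^l/∂x'^j) g_{kl}; with g_{kl} = δ_{kl} this is Σ_k (∂x^k/∂x'^i)(∂x^k/∂x'^j).
Jacobian: ∂x/∂u = 1/a, ∂x/∂v = 0, ∂y/∂u = 0, ∂y/∂v = 1/b
g'_{uu} = (1/a)(1/a) + (0)(0) = 1/a^2
g'_{uv} = (1/a)(0) + (0)(1/b) = 0
g'_{vv} = (0)(0) + (1/b)(1/b) = 1/b^2
g'_{ij} = diag(1/a^2, 1/b^2)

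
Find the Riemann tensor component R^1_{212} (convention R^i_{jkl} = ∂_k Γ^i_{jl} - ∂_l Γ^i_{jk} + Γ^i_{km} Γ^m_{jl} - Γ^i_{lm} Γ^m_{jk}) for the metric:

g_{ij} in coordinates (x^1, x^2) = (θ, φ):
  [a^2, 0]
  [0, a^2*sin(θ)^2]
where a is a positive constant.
Non-zero Christoffel symbols (Γ^k_{ij} = Γ^k_{ji}):
Γ^θ_{φ φ} = -sin(2*θ)/2
Γ^φ_{θ φ} = 1/tan(θ)
R^θ_{φ θ φ} = ∂_θ Γ^θ_{φ φ} - ∂_φ Γ^θ_{φ θ} + Γ^θ_{θ m} Γ^m_{φ φ} - Γ^θ_{φ m} Γ^m_{φ θ}
  = (-cos(2*θ)) - (0) + (0) - (-cos(θ)^2) = sin(θ)^2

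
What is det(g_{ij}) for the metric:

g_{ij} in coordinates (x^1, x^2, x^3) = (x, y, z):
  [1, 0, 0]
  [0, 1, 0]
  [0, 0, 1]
Diagonal metric: det(g) = g_{11}·g_{22}·g_{33}
= (1)·(1)·(1)
det(g) = 1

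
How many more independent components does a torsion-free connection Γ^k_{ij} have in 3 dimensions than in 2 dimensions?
Independent components in n dimensions: n × n(n+1)/2 = n^2(n+1)/2.
3D: 3 × 6 = 18
2D: 2 × 3 = 6
Difference = 18 - 6 = 12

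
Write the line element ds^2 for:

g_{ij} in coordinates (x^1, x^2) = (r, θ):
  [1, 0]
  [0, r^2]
ds^2 = g_{ij} dx^i dx^j; only the non-zero components contribute.
ds^2 = dr^2 + r^2 dθ^2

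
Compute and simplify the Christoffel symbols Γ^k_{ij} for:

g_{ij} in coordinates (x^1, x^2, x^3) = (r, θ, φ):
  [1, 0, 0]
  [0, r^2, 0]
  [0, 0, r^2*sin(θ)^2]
Using Γ^k_{ij} = (1/2) g^{km} (∂_i g_{mj} + ∂_j g_{mi} - ∂_m g_{ij}); the metric is diagonal, so only the m = k term contributes.
Non-zero symbols (using the symmetry Γ^k_{ij} = Γ^k_{ji}):
Γ^r_{θ θ} = (1/2) g^{rr} (∂_θ g_{rθ} + ∂_θ g_{rθ} - ∂_r g_{θθ}) = (1/2)(1)((0) + (0) - (2*r)) = -r
Γ^r_{φ φ} = (1/2) g^{rr} (∂_φ g_{rφ} + ∂_φ g_{rφ} - ∂_r g_{φφ}) = (1/2)(1)((0) + (0) - (2*r*sin(θ)^2)) = -r*sin(θ)^2
Γ^θ_{r θ} = (1/2) g^{θθ} (∂_r g_{θθ} + ∂_θ g_{θr} - ∂_θ g_{rθ}) = (1/2)(1/r^2)((2*r) + (0) - (0)) = 1/r
Γ^θ_{φ φ} = (1/2) g^{θθ} (∂_φ g_{θφ} + ∂_φ g_{θφ} - ∂_θ g_{φφ}) = (1/2)(1/r^2)((0) + (0) - (r^2*sin(2*θ))) = -sin(2*θ)/2
Γ^φ_{r φ} = (1/2) g^{φφ} (∂_r g_{φφ} + ∂_φ g_{φr} - ∂_φ g_{rφ}) = (1/2)(1/(r^2*sin(θ)^2))((2*r*sin(θ)^2) + (0) - (0)) = 1/r
Γ^φ_{θ φ} = (1/2) g^{φφ} (∂_θ g_{φφ} + ∂_φ g_{φθ} - ∂_φ g_{θφ}) = (1/2)(1/(r^2*sin(θ)^2))((r^2*sin(2*θ)) + (0) - (0)) = 1/tan(θ)
All other Christoffel symbols are zero.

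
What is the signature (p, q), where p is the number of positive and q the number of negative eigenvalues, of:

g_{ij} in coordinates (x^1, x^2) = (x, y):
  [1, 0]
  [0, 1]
The metric is diagonal, so its eigenvalues are the diagonal entries: 1, 1 (at a generic point, where coordinate-dependent entries are positive).
2 positive, 0 negative.
(2, 0) - Riemannian (positive definite)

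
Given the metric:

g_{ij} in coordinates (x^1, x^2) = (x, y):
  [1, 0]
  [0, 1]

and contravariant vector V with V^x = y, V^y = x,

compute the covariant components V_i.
V_i = g_{ij} V^j:
V_x = (1)(y) + (0)(x) = y
V_y = (0)(y) + (1)(x) = x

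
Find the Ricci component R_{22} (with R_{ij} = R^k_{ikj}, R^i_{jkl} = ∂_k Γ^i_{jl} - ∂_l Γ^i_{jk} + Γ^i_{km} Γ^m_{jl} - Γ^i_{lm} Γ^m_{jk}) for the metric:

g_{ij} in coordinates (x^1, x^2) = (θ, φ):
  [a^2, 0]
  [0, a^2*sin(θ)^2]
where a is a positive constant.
Non-zero Christoffel symbols (Γ^k_{ij} = Γ^k_{ji}):
Γ^θ_{φ φ} = -sin(2*θ)/2
Γ^φ_{θ φ} = 1/tan(θ)
R^θ_{φ θ φ} = ∂_θ Γ^θ_{φ φ} - ∂_φ Γ^θ_{φ θ} + Γ^θ_{θ m} Γ^m_{φ φ} - Γ^θ_{φ m} Γ^m_{φ θ}
  = (-cos(2*θ)) - (0) + (0) - (-cos(θ)^2) = sin(θ)^2
R^φ_{φ φ φ} = 0 (a repeated index in an antisymmetric pair)
R_{φφ} = R^θ_{φ θ φ} + R^φ_{φ φ φ} = (sin(θ)^2) + (0) = sin(θ)^2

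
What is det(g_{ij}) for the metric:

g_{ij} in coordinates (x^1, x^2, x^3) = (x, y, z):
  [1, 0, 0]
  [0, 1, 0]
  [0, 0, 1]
Diagonal metric: det(g) = g_{11}·g_{22}·g_{33}
= (1)·(1)·(1)
det(g) = 1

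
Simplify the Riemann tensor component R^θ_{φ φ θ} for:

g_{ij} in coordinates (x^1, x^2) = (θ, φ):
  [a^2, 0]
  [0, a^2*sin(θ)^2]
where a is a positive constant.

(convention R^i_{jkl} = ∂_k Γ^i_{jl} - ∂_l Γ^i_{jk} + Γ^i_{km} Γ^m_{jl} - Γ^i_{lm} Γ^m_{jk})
Non-zero Christoffel symbols (Γ^k_{ij} = Γ^k_{ji}):
Γ^θ_{φ φ} = -sin(2*θ)/2
Γ^φ_{θ φ} = 1/tan(θ)
R^θ_{φ φ θ} = ∂_φ Γ^θ_{φ θ} - ∂_θ Γ^θ_{φ φ} + Γ^θ_{φ m} Γ^m_{φ θ} - Γ^θ_{θ m} Γ^m_{φ φ}
  = (0) - (-cos(2*θ)) + (-cos(θ)^2) - (0) = -sin(θ)^2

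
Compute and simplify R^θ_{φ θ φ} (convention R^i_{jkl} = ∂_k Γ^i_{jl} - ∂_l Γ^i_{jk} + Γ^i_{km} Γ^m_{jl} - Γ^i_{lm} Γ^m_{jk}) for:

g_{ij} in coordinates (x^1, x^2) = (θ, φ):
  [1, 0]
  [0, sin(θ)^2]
Non-zero Christoffel symbols (Γ^k_{ij} = Γ^k_{ji}):
Γ^θ_{φ φ} = -sin(2*θ)/2
Γ^φ_{θ φ} = 1/tan(θ)
R^θ_{φ θ φ} = ∂_θ Γ^θ_{φ φ} - ∂_φ Γ^θ_{φ θ} + Γ^θ_{θ m} Γ^m_{φ φ} - Γ^θ_{φ m} Γ^m_{φ θ}
  = (-cos(2*θ)) - (0) + (0) - (-cos(θ)^2) = sin(θ)^2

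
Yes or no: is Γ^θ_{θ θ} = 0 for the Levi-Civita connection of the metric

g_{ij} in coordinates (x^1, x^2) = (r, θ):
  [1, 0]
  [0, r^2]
Γ^θ_{θ θ} = (1/2) g^{θθ} (∂_θ g_{θθ} + ∂_θ g_{θθ} - ∂_θ g_{θθ}) = (1/2)(1/r^2)((0) + (0) - (0)) = 0
This equals the proposed value 0.
Yes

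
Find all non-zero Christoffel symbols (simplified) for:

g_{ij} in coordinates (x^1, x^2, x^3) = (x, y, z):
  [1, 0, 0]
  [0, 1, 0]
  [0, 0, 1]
Using Γ^k_{ij} = (1/2) g^{km} (∂_i g_{mj} + ∂_j g_{mi} - ∂_m g_{ij}); the metric is diagonal, so only the m = k term contributes.
Every metric component is constant, so all ∂_m g_{ij} = 0 and every Christoffel symbol vanishes.
All Christoffel symbols are zero.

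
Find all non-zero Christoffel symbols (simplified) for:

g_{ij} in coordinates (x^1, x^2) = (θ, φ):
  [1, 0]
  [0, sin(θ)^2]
Using Γ^k_{ij} = (1/2) g^{km} (∂_i g_{mj} + ∂_j g_{mi} - ∂_m g_{ij}); the metric is diagonal, so only the m = k term contributes.
Non-zero symbols (using the symmetry Γ^k_{ij} = Γ^k_{ji}):
Γ^θ_{φ φ} = (1/2) g^{θθ} (∂_φ g_{θφ} + ∂_φ g_{θφ} - ∂_θ g_{φφ}) = (1/2)(1)((0) + (0) - (sin(2*θ))) = -sin(2*θ)/2
Γ^φ_{θ φ} = (1/2) g^{φφ} (∂_θ g_{φφ} + ∂_φ g_{φθ} - ∂_φ g_{θφ}) = (1/2)(1/sin(θ)^2)((sin(2*θ)) + (0) - (0)) = 1/tan(θ)
All other Christoffel symbols are zero.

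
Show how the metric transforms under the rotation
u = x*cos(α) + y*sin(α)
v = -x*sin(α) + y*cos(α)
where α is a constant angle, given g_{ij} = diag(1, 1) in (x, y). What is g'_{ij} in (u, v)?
Invert the transformation: x = u*cos(α) - v*sin(α), y = u*sin(α) + v*cos(α)
g'_{ij} = (∂x^k/∂x'^i)(∂x^l/∂x'^j) g_{kl}; with g_{kl} = δ_{kl} this is Σ_k (∂x^k/∂x'^i)(∂x^k/∂x'^j).
Jacobian: ∂x/∂u = cos(α), ∂x/∂v = -sin(α), ∂y/∂u = sin(α), ∂y/∂v = cos(α)
g'_{uu} = (cos(α))(cos(α)) + (sin(α))(sin(α)) = 1
g'_{uv} = (cos(α))(-sin(α)) + (sin(α))(cos(α)) = 0
g'_{vv} = (-sin(α))(-sin(α)) + (cos(α))(cos(α)) = 1
g'_{ij} = diag(1, 1)
The Euclidean metric is invariant under rotations.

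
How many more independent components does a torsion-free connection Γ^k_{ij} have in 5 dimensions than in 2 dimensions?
Independent components in n dimensions: n × n(n+1)/2 = n^2(n+1)/2.
5D: 5 × 15 = 75
2D: 2 × 3 = 6
Difference = 75 - 6 = 69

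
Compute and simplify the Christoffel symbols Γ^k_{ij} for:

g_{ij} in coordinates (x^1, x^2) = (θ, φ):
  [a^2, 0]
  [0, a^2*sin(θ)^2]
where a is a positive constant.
Using Γ^k_{ij} = (1/2) g^{km} (∂_i g_{mj} + ∂_j g_{mi} - ∂_m g_{ij}); the metric is diagonal, so only the m = k term contributes.
Non-zero symbols (using the symmetry Γ^k_{ij} = Γ^k_{ji}):
Γ^θ_{φ φ} = (1/2) g^{θθ} (∂_φ g_{θφ} + ∂_φ g_{θφ} - ∂_θ g_{φφ}) = (1/2)(1/a^2)((0) + (0) - (a^2*sin(2*θ))) = -sin(2*θ)/2
Γ^φ_{θ φ} = (1/2) g^{φφ} (∂_θ g_{φφ} + ∂_φ g_{φθ} - ∂_φ g_{θφ}) = (1/2)(1/(a^2*sin(θ)^2))((a^2*sin(2*θ)) + (0) - (0)) = 1/tan(θ)
All other Christoffel symbols are zero.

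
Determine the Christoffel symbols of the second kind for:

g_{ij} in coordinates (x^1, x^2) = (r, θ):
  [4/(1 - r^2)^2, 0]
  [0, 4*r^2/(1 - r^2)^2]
Using Γ^k_{ij} = (1/2) g^{km} (∂_i g_{mj} + ∂_j g_{mi} - ∂_m g_{ij}); the metric is diagonal, so only the m = k term contributes.
Non-zero symbols (using the symmetry Γ^k_{ij} = Γ^k_{ji}):
Γ^r_{r r} = (1/2) g^{rr} (∂_r g_{rr} + ∂_r g_{rr} - ∂_r g_{rr}) = (1/2)((1 - r^2)^2/4)((16*r/(1 - r^2)^3) + (16*r/(1 - r^2)^3) - (16*r/(1 - r^2)^3)) = 2*r/(1 - r^2)
Γ^r_{θ θ} = (1/2) g^{rr} (∂_θ g_{rθ} + ∂_θ g_{rθ} - ∂_r g_{θθ}) = (1/2)((1 - r^2)^2/4)((0) + (0) - (-8*(r^3 + r)/(r^2 - 1)^3)) = (r^3 + r)/(r^2 - 1)
Γ^θ_{r θ} = (1/2) g^{θθ} (∂_r g_{θθ} + ∂_θ g_{θr} - ∂_θ g_{rθ}) = (1/2)((1 - r^2)^2/(4*r^2))((-8*(r^3 + r)/(r^2 - 1)^3) + (0) - (0)) = (-r^2 - 1)/(r^3 - r)
All other Christoffel symbols are zero.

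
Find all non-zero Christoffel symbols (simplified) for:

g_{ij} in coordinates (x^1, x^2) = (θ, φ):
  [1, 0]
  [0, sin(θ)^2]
Using Γ^k_{ij} = (1/2) g^{km} (∂_i g_{mj} + ∂_j g_{mi} - ∂_m g_{ij}); the metric is diagonal, so only the m = k term contributes.
Non-zero symbols (using the symmetry Γ^k_{ij} = Γ^k_{ji}):
Γ^θ_{φ φ} = (1/2) g^{θθ} (∂_φ g_{θφ} + ∂_φ g_{θφ} - ∂_θ g_{φφ}) = (1/2)(1)((0) + (0) - (sin(2*θ))) = -sin(2*θ)/2
Γ^φ_{θ φ} = (1/2) g^{φφ} (∂_θ g_{φφ} + ∂_φ g_{φθ} - ∂_φ g_{θφ}) = (1/2)(1/sin(θ)^2)((sin(2*θ)) + (0) - (0)) = 1/tan(θ)
All other Christoffel symbols are zero.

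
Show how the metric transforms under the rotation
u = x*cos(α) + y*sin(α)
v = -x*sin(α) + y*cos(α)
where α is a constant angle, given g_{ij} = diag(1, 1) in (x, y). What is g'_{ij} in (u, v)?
Invert the transformation: x = u*cos(α) - v*sin(α), y = u*sin(α) + v*cos(α)
g'_{ij} = (∂x^k/∂x'^i)(∂x^l/∂x'^j) g_{kl}; with g_{kl} = δ_{kl} this is Σ_k (∂x^k/∂x'^i)(∂x^k/∂x'^j).
Jacobian: ∂x/∂u = cos(α), ∂x/∂v = -sin(α), ∂y/∂u = sin(α), ∂y/∂v = cos(α)
g'_{uu} = (cos(α))(cos(α)) + (sin(α))(sin(α)) = 1
g'_{uv} = (cos(α))(-sin(α)) + (sin(α))(cos(α)) = 0
g'_{vv} = (-sin(α))(-sin(α)) + (cos(α))(cos(α)) = 1
g'_{ij} = diag(1, 1)
The Euclidean metric is invariant under rotations.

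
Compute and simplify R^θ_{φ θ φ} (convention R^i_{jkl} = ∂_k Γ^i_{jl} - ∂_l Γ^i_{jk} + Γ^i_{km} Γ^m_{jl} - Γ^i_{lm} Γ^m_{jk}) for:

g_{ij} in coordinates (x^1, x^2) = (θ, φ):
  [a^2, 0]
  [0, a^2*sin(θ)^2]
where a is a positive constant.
Non-zero Christoffel symbols (Γ^k_{ij} = Γ^k_{ji}):
Γ^θ_{φ φ} = -sin(2*θ)/2
Γ^φ_{θ φ} = 1/tan(θ)
R^θ_{φ θ φ} = ∂_θ Γ^θ_{φ φ} - ∂_φ Γ^θ_{φ θ} + Γ^θ_{θ m} Γ^m_{φ φ} - Γ^θ_{φ m} Γ^m_{φ θ}
  = (-cos(2*θ)) - (0) + (0) - (-cos(θ)^2) = sin(θ)^2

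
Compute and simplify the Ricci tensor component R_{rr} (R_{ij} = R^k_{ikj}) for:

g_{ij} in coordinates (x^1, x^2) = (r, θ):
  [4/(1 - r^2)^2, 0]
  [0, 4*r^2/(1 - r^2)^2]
Non-zero Christoffel symbols (Γ^k_{ij} = Γ^k_{ji}):
Γ^r_{r r} = 2*r/(1 - r^2)
Γ^r_{θ θ} = (r^3 + r)/(r^2 - 1)
Γ^θ_{r θ} = (-r^2 - 1)/(r^3 - r)
R^r_{r r r} = 0 (a repeated index in an antisymmetric pair)
R^θ_{r θ r} = ∂_θ Γ^θ_{r r} - ∂_r Γ^θ_{r θ} + Γ^θ_{θ m} Γ^m_{r r} - Γ^θ_{r m} Γ^m_{r θ}
  = (0) - ((r^4 + 4*r^2 - 1)/(r^3 - r)^2) + (2*(r^2 + 1)/(r^2 - 1)^2) - ((r^2 + 1)^2/(r^3 - r)^2) = -4/(r^2 - 1)^2
R_{rr} = R^r_{r r r} + R^θ_{r θ r} = (0) + (-4/(r^2 - 1)^2) = -4/(r^2 - 1)^2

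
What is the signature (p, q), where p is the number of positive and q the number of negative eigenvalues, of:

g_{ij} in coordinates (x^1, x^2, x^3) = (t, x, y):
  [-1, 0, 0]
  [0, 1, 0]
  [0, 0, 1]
The metric is diagonal, so its eigenvalues are the diagonal entries: -1, 1, 1 (at a generic point, where coordinate-dependent entries are positive).
2 positive, 1 negative.
(2, 1) - Lorentzian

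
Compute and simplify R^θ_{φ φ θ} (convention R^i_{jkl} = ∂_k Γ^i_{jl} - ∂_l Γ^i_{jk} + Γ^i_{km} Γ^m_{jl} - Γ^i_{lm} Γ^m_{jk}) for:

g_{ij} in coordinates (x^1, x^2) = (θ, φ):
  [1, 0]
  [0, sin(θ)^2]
Non-zero Christoffel symbols (Γ^k_{ij} = Γ^k_{ji}):
Γ^θ_{φ φ} = -sin(2*θ)/2
Γ^φ_{θ φ} = 1/tan(θ)
R^θ_{φ φ θ} = ∂_φ Γ^θ_{φ θ} - ∂_θ Γ^θ_{φ φ} + Γ^θ_{φ m} Γ^m_{φ θ} - Γ^θ_{θ m} Γ^m_{φ φ}
  = (0) - (-cos(2*θ)) + (-cos(θ)^2) - (0) = -sin(θ)^2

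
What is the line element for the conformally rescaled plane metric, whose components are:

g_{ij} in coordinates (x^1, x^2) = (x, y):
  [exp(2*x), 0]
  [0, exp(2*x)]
ds^2 = g_{ij} dx^i dx^j; only the non-zero components contribute.
ds^2 = exp(2*x) dx^2 + exp(2*x) dy^2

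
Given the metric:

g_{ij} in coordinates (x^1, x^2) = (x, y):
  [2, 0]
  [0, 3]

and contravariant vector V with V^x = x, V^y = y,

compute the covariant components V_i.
V_i = g_{ij} V^j:
V_x = (2)(x) + (0)(y) = 2*x
V_y = (0)(x) + (3)(y) = 3*y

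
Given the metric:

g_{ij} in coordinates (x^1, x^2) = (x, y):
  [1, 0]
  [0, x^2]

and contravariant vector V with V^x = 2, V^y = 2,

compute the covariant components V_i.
V_i = g_{ij} V^j:
V_x = (1)(2) + (0)(2) = 2
V_y = (0)(2) + (x^2)(2) = 2*x^2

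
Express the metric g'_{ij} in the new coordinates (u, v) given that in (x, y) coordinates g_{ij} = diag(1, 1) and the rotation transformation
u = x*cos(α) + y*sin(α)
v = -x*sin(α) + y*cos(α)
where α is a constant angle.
Invert the transformation: x = u*cos(α) - v*sin(α), y = u*sin(α) + v*cos(α)
g'_{ij} = (∂x^k/∂x'^i)(∂x^l/∂x'^j) g_{kl}; with g_{kl} = δ_{kl} this is Σ_k (∂x^k/∂x'^i)(∂x^k/∂x'^j).
Jacobian: ∂x/∂u = cos(α), ∂x/∂v = -sin(α), ∂y/∂u = sin(α), ∂y/∂v = cos(α)
g'_{uu} = (cos(α))(cos(α)) + (sin(α))(sin(α)) = 1
g'_{uv} = (cos(α))(-sin(α)) + (sin(α))(cos(α)) = 0
g'_{vv} = (-sin(α))(-sin(α)) + (cos(α))(cos(α)) = 1
g'_{ij} = diag(1, 1)
The Euclidean metric is invariant under rotations.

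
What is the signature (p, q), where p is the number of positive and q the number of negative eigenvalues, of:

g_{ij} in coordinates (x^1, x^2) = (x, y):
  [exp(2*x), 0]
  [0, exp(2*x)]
The metric is diagonal, so its eigenvalues are the diagonal entries: exp(2*x), exp(2*x) (at a generic point, where coordinate-dependent entries are positive).
2 positive, 0 negative.
(2, 0) - Riemannian (positive definite)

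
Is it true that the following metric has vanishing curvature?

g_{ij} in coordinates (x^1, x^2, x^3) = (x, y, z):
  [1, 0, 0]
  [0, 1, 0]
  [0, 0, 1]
All metric components are constant, so every Christoffel symbol vanishes and R^i_{jkl} = 0.
Yes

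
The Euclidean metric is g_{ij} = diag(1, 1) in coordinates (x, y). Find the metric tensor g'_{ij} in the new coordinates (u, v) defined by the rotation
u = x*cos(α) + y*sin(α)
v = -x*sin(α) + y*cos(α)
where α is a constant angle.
Invert the transformation: x = u*cos(α) - v*sin(α), y = u*sin(α) + v*cos(α)
g'_{ij} = (∂x^k/∂x'^i)(∂x^l/∂x'^j) g_{kl}; with g_{kl} = δ_{kl} this is Σ_k (∂x^k/∂x'^i)(∂x^k/∂x'^j).
Jacobian: ∂x/∂u = cos(α), ∂x/∂v = -sin(α), ∂y/∂u = sin(α), ∂y/∂v = cos(α)
g'_{uu} = (cos(α))(cos(α)) + (sin(α))(sin(α)) = 1
g'_{uv} = (cos(α))(-sin(α)) + (sin(α))(cos(α)) = 0
g'_{vv} = (-sin(α))(-sin(α)) + (cos(α))(cos(α)) = 1
g'_{ij} = diag(1, 1)
The Euclidean metric is invariant under rotations.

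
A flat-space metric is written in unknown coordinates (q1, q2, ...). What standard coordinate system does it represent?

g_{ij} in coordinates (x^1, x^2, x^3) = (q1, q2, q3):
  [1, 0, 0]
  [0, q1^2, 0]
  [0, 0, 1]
The line element ds^2 = dq1^2 + q1^2 dq2^2 + dq3^2 is dr^2 + r^2 dθ^2 + dz^2 with q1 = r, q2 = θ, q3 = z.
cylindrical coordinates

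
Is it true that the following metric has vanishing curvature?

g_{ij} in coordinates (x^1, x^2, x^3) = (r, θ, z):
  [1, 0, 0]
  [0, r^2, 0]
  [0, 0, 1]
Non-zero Christoffel symbols:
Γ^r_{θ θ} = -r
Γ^θ_{r θ} = 1/r
Ricci tensor: R_{rr} = 0, R_{rθ} = 0, R_{rz} = 0, R_{θθ} = 0, R_{θz} = 0, R_{zz} = 0
All R_{ij} vanish; in 3 dimensions the Riemann tensor is fully determined by the Ricci tensor, so R^i_{jkl} = 0: the metric is flat (curvilinear coordinates on flat space).
Yes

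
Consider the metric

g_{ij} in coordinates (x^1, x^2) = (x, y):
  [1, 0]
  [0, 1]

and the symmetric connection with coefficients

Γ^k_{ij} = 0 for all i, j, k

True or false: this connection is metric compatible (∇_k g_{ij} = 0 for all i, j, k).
Using ∇_k g_{ij} = ∂_k g_{ij} - Γ^m_{ki} g_{mj} - Γ^m_{kj} g_{im}:
e.g. ∇_y g_{xx} = (0) - (0) - (0) = 0
Every component ∇_k g_{ij} vanishes: the connection is metric compatible.
True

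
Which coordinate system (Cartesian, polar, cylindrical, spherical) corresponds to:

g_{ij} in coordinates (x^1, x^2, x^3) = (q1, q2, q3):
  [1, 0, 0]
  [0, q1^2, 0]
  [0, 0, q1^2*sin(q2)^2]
The line element ds^2 = dq1^2 + q1^2 dq2^2 + q1^2 sin(q2)^2 dq3^2 is dr^2 + r^2 dθ^2 + r^2 sin(θ)^2 dφ^2 with q1 = r, q2 = θ, q3 = φ.
spherical coordinates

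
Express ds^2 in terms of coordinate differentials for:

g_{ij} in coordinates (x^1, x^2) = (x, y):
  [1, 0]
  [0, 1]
ds^2 = g_{ij} dx^i dx^j; only the non-zero components contribute.
ds^2 = dx^2 + dy^2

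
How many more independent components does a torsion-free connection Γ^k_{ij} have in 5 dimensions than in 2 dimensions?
Independent components in n dimensions: n × n(n+1)/2 = n^2(n+1)/2.
5D: 5 × 15 = 75
2D: 2 × 3 = 6
Difference = 75 - 6 = 69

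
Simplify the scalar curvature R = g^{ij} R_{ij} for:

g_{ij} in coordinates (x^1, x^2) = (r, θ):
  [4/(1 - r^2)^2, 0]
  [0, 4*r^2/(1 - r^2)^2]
Non-zero Christoffel symbols (Γ^k_{ij} = Γ^k_{ji}):
Γ^r_{r r} = 2*r/(1 - r^2)
Γ^r_{θ θ} = (r^3 + r)/(r^2 - 1)
Γ^θ_{r θ} = (-r^2 - 1)/(r^3 - r)
Ricci tensor (R_{ij} = R^k_{ikj}): R_{rr} = -4/(r^2 - 1)^2, R_{rθ} = 0, R_{θθ} = -4*r^2/(r^2 - 1)^2
Inverse metric: g^{rr} = (1 - r^2)^2/4, g^{θθ} = (1 - r^2)^2/(4*r^2)
R = g^{ij} R_{ij} = ((1 - r^2)^2/4)(-4/(r^2 - 1)^2) + ((1 - r^2)^2/(4*r^2))(-4*r^2/(r^2 - 1)^2) = -2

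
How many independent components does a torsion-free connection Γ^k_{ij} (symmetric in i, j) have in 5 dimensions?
Γ^k_{ij} has n choices for the upper index and n(n+1)/2 independent symmetric lower index pairs.
Total = 5 × 5×6/2 = 5 × 15 = 75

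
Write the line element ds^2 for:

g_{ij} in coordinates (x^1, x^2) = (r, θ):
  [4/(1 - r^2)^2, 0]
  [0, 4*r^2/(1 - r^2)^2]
ds^2 = g_{ij} dx^i dx^j; only the non-zero components contribute.
ds^2 = (4/(1 - r^2)^2) dr^2 + (4*r^2/(1 - r^2)^2) dθ^2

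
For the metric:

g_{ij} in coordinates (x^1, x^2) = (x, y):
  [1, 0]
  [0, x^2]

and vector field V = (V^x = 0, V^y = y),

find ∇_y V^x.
Non-zero Christoffel symbols:
Γ^x_{y y} = -x
Γ^y_{x y} = 1/x
∇_y V^x = ∂_y V^x + Γ^x_{y j} V^j
  = (0) + (0)(0) + (-x)(y)
  = -x*y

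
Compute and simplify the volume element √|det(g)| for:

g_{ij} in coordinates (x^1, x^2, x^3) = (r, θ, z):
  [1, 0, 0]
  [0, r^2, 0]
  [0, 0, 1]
det(g) = r^2
√|det(g)| = r
Volume element: dV = r dr dθ dz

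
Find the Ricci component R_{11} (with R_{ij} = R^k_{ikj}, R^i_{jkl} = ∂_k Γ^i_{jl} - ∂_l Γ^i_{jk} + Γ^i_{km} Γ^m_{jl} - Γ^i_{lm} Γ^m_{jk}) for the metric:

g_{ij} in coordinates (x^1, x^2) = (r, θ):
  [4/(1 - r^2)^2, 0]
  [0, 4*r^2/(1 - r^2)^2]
Non-zero Christoffel symbols (Γ^k_{ij} = Γ^k_{ji}):
Γ^r_{r r} = 2*r/(1 - r^2)
Γ^r_{θ θ} = (r^3 + r)/(r^2 - 1)
Γ^θ_{r θ} = (-r^2 - 1)/(r^3 - r)
R^r_{r r r} = 0 (a repeated index in an antisymmetric pair)
R^θ_{r θ r} = ∂_θ Γ^θ_{r r} - ∂_r Γ^θ_{r θ} + Γ^θ_{θ m} Γ^m_{r r} - Γ^θ_{r m} Γ^m_{r θ}
  = (0) - ((r^4 + 4*r^2 - 1)/(r^3 - r)^2) + (2*(r^2 + 1)/(r^2 - 1)^2) - ((r^2 + 1)^2/(r^3 - r)^2) = -4/(r^2 - 1)^2
R_{rr} = R^r_{r r r} + R^θ_{r θ r} = (0) + (-4/(r^2 - 1)^2) = -4/(r^2 - 1)^2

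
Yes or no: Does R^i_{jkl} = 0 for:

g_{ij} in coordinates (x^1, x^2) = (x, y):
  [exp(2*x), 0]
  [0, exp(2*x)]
Non-zero Christoffel symbols:
Γ^x_{x x} = 1
Γ^x_{y y} = -1
Γ^y_{x y} = 1
Ricci tensor: R_{xx} = 0, R_{xy} = 0, R_{yy} = 0
All R_{ij} vanish; in 2 dimensions the Riemann tensor is fully determined by the Ricci tensor, so R^i_{jkl} = 0: the metric is flat (curvilinear coordinates on flat space).
Yes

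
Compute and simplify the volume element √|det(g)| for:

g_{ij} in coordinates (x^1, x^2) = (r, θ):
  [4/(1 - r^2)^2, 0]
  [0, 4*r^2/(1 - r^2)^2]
det(g) = 16*r^2/(1 - r^2)^4
√|det(g)| = 4*r/(r^2 - 1)^2
Volume element: dV = 4*r/(r^2 - 1)^2 dr dθ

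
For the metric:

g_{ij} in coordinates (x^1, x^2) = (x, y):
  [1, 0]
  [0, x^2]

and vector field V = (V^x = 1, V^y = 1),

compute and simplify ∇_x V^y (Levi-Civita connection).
Non-zero Christoffel symbols:
Γ^x_{y y} = -x
Γ^y_{x y} = 1/x
∇_x V^y = ∂_x V^y + Γ^y_{x j} V^j
  = (0) + (0)(1) + (1/x)(1)
  = 1/x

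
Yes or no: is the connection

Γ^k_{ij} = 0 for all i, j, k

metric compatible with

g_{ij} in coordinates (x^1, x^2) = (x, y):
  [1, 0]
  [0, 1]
Using ∇_k g_{ij} = ∂_k g_{ij} - Γ^m_{ki} g_{mj} - Γ^m_{kj} g_{im}:
e.g. ∇_y g_{yy} = (0) - (0) - (0) = 0
Every component ∇_k g_{ij} vanishes: the connection is metric compatible.
Yes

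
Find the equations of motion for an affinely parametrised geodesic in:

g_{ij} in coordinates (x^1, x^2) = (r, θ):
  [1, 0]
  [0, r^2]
Geodesic equation: d^2x^k/dλ^2 + Γ^k_{ij} (dx^i/dλ)(dx^j/dλ) = 0.
Non-zero Christoffel symbols:
Γ^r_{θ θ} = -r
Γ^θ_{r θ} = 1/r
Substituting (the symmetric pair Γ^k_{ij}, Γ^k_{ji} combines into a factor 2):
d^2r/dλ^2 - r (dθ/dλ)^2 = 0
d^2θ/dλ^2 + (2/r) (dr/dλ)(dθ/dλ) = 0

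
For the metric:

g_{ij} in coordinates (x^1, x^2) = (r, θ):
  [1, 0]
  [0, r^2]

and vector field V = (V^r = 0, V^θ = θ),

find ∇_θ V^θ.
Non-zero Christoffel symbols:
Γ^r_{θ θ} = -r
Γ^θ_{r θ} = 1/r
∇_θ V^θ = ∂_θ V^θ + Γ^θ_{θ j} V^j
  = (1) + (1/r)(0) + (0)(θ)
  = 1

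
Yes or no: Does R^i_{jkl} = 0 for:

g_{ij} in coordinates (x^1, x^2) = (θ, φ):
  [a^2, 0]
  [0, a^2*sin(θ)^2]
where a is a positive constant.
Non-zero Christoffel symbols:
Γ^θ_{φ φ} = -sin(2*θ)/2
Γ^φ_{θ φ} = 1/tan(θ)
Ricci tensor: R_{θθ} = 1, R_{θφ} = 0, R_{φφ} = sin(θ)^2
The Ricci tensor is non-zero, so the Riemann tensor is non-zero: not flat.
No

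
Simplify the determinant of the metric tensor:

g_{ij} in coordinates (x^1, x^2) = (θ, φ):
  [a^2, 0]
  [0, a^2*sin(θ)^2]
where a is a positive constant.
For a 2×2 metric: det(g) = g_{11}·g_{22} - g_{12}·g_{21}
= (a^2)·(a^2*sin(θ)^2) - (0)·(0)
= a^4*sin(θ)^2 - 0
det(g) = a^4*sin(θ)^2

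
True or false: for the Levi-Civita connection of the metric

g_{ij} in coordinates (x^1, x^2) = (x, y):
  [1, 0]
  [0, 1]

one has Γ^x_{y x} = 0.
Γ^x_{y x} = (1/2) g^{xx} (∂_y g_{xx} + ∂_x g_{xy} - ∂_x g_{yx}) = (1/2)(1)((0) + (0) - (0)) = 0
This equals the proposed value 0.
True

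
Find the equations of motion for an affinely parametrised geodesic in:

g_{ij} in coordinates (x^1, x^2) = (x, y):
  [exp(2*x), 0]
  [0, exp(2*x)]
Geodesic equation: d^2x^k/dλ^2 + Γ^k_{ij} (dx^i/dλ)(dx^j/dλ) = 0.
Non-zero Christoffel symbols:
Γ^x_{x x} = 1
Γ^x_{y y} = -1
Γ^y_{x y} = 1
Substituting (the symmetric pair Γ^k_{ij}, Γ^k_{ji} combines into a factor 2):
d^2x/dλ^2 + (dx/dλ)^2 - (dy/dλ)^2 = 0
d^2y/dλ^2 + 2 (dx/dλ)(dy/dλ) = 0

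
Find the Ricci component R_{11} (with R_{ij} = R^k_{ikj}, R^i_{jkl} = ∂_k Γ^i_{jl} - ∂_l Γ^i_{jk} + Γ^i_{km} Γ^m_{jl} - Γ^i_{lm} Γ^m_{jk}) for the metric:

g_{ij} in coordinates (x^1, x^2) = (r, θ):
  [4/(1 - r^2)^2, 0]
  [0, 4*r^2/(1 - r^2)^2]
Non-zero Christoffel symbols (Γ^k_{ij} = Γ^k_{ji}):
Γ^r_{r r} = 2*r/(1 - r^2)
Γ^r_{θ θ} = (r^3 + r)/(r^2 - 1)
Γ^θ_{r θ} = (-r^2 - 1)/(r^3 - r)
R^r_{r r r} = 0 (a repeated index in an antisymmetric pair)
R^θ_{r θ r} = ∂_θ Γ^θ_{r r} - ∂_r Γ^θ_{r θ} + Γ^θ_{θ m} Γ^m_{r r} - Γ^θ_{r m} Γ^m_{r θ}
  = (0) - ((r^4 + 4*r^2 - 1)/(r^3 - r)^2) + (2*(r^2 + 1)/(r^2 - 1)^2) - ((r^2 + 1)^2/(r^3 - r)^2) = -4/(r^2 - 1)^2
R_{rr} = R^r_{r r r} + R^θ_{r θ r} = (0) + (-4/(r^2 - 1)^2) = -4/(r^2 - 1)^2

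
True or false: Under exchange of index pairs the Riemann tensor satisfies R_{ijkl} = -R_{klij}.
The pair-exchange symmetry has a plus sign: R_{ijkl} = +R_{klij}.
False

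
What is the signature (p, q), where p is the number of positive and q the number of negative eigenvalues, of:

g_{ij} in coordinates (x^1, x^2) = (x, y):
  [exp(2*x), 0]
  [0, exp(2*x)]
The metric is diagonal, so its eigenvalues are the diagonal entries: exp(2*x), exp(2*x) (at a generic point, where coordinate-dependent entries are positive).
2 positive, 0 negative.
(2, 0) - Riemannian (positive definite)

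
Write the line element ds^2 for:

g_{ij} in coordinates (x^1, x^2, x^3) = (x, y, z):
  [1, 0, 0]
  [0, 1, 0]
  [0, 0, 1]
ds^2 = g_{ij} dx^i dx^j; only the non-zero components contribute.
ds^2 = dx^2 + dy^2 + dz^2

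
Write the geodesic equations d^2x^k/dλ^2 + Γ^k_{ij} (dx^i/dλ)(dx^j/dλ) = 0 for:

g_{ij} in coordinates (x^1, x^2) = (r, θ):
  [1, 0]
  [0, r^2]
Geodesic equation: d^2x^k/dλ^2 + Γ^k_{ij} (dx^i/dλ)(dx^j/dλ) = 0.
Non-zero Christoffel symbols:
Γ^r_{θ θ} = -r
Γ^θ_{r θ} = 1/r
Substituting (the symmetric pair Γ^k_{ij}, Γ^k_{ji} combines into a factor 2):
d^2r/dλ^2 - r (dθ/dλ)^2 = 0
d^2θ/dλ^2 + (2/r) (dr/dλ)(dθ/dλ) = 0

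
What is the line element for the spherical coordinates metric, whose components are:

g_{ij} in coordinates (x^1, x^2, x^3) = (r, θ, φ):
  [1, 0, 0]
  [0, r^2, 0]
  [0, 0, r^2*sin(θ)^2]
ds^2 = g_{ij} dx^i dx^j; only the non-zero components contribute.
ds^2 = dr^2 + r^2 dθ^2 + r^2*sin(θ)^2 dφ^2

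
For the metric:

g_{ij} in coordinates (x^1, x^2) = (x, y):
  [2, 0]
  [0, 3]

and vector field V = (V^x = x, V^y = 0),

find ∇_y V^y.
All Christoffel symbols are zero.
∇_y V^y = ∂_y V^y + Γ^y_{y j} V^j
  = (0) + (0)(x) + (0)(0)
  = 0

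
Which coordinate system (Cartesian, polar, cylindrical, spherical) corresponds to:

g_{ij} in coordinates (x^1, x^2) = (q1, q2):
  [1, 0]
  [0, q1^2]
The line element ds^2 = dq1^2 + q1^2 dq2^2 is dr^2 + r^2 dθ^2 with q1 = r, q2 = θ.
polar coordinates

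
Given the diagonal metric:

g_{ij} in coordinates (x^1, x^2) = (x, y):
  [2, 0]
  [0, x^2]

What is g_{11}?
With x^1 = x, x^2 = y, g_{11} = g_{xx} is the row-1, column-1 entry of the matrix.
g_{11} = 2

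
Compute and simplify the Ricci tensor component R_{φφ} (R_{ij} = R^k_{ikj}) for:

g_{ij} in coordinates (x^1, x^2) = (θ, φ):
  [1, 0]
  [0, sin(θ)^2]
Non-zero Christoffel symbols (Γ^k_{ij} = Γ^k_{ji}):
Γ^θ_{φ φ} = -sin(2*θ)/2
Γ^φ_{θ φ} = 1/tan(θ)
R^θ_{φ θ φ} = ∂_θ Γ^θ_{φ φ} - ∂_φ Γ^θ_{φ θ} + Γ^θ_{θ m} Γ^m_{φ φ} - Γ^θ_{φ m} Γ^m_{φ θ}
  = (-cos(2*θ)) - (0) + (0) - (-cos(θ)^2) = sin(θ)^2
R^φ_{φ φ φ} = 0 (a repeated index in an antisymmetric pair)
R_{φφ} = R^θ_{φ θ φ} + R^φ_{φ φ φ} = (sin(θ)^2) + (0) = sin(θ)^2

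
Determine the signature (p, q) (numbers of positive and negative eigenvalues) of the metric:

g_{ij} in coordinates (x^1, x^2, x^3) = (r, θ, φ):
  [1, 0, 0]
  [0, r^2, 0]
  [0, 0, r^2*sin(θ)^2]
The metric is diagonal, so its eigenvalues are the diagonal entries: 1, r^2, r^2*sin(θ)^2 (at a generic point, where coordinate-dependent entries are positive).
3 positive, 0 negative.
(3, 0) - Riemannian (positive definite)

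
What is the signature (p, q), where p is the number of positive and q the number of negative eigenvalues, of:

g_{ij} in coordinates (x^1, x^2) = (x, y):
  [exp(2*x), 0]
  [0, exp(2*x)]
The metric is diagonal, so its eigenvalues are the diagonal entries: exp(2*x), exp(2*x) (at a generic point, where coordinate-dependent entries are positive).
2 positive, 0 negative.
(2, 0) - Riemannian (positive definite)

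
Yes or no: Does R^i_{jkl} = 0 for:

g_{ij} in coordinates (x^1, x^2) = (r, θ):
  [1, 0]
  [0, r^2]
Non-zero Christoffel symbols:
Γ^r_{θ θ} = -r
Γ^θ_{r θ} = 1/r
Ricci tensor: R_{rr} = 0, R_{rθ} = 0, R_{θθ} = 0
All R_{ij} vanish; in 2 dimensions the Riemann tensor is fully determined by the Ricci tensor, so R^i_{jkl} = 0: the metric is flat (curvilinear coordinates on flat space).
Yes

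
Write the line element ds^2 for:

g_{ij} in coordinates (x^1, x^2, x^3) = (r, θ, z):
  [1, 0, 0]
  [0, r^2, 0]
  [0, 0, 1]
ds^2 = g_{ij} dx^i dx^j; only the non-zero components contribute.
ds^2 = dr^2 + r^2 dθ^2 + dz^2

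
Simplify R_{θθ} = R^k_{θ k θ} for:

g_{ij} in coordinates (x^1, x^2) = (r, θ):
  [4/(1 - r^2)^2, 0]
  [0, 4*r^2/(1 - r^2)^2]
Non-zero Christoffel symbols (Γ^k_{ij} = Γ^k_{ji}):
Γ^r_{r r} = 2*r/(1 - r^2)
Γ^r_{θ θ} = (r^3 + r)/(r^2 - 1)
Γ^θ_{r θ} = (-r^2 - 1)/(r^3 - r)
R^r_{θ r θ} = ∂_r Γ^r_{θ θ} - ∂_θ Γ^r_{θ r} + Γ^r_{r m} Γ^m_{θ θ} - Γ^r_{θ m} Γ^m_{θ r}
  = ((r^4 - 4*r^2 - 1)/(r^2 - 1)^2) - (0) + (-2*r^2*(r^2 + 1)/(r^2 - 1)^2) - (-(r^2 + 1)^2/(r^2 - 1)^2) = -4*r^2/(r^2 - 1)^2
R^θ_{θ θ θ} = 0 (a repeated index in an antisymmetric pair)
R_{θθ} = R^r_{θ r θ} + R^θ_{θ θ θ} = (-4*r^2/(r^2 - 1)^2) + (0) = -4*r^2/(r^2 - 1)^2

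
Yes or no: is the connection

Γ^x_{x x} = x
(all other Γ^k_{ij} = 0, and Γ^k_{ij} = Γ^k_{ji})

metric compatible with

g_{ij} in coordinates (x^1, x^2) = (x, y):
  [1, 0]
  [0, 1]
Using ∇_k g_{ij} = ∂_k g_{ij} - Γ^m_{ki} g_{mj} - Γ^m_{kj} g_{im}:
∇_x g_{xx} = (0) - (x) - (x) = -2*x ≠ 0
So the connection is not metric compatible (it is not the Levi-Civita connection).
No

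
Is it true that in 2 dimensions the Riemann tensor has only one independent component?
The number of independent components is n^2(n^2-1)/12 = 4·3/12 = 1 for n = 2 (e.g. R_{1212}).
Yes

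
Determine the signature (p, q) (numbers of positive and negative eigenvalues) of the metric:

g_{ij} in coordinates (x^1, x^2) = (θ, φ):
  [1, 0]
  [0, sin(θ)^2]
The metric is diagonal, so its eigenvalues are the diagonal entries: 1, sin(θ)^2 (at a generic point, where coordinate-dependent entries are positive).
2 positive, 0 negative.
(2, 0) - Riemannian (positive definite)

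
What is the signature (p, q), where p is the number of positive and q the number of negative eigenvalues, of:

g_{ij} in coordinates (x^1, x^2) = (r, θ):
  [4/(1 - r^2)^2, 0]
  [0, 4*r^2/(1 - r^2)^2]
The metric is diagonal, so its eigenvalues are the diagonal entries: 4/(1 - r^2)^2, 4*r^2/(1 - r^2)^2 (at a generic point, where coordinate-dependent entries are positive).
2 positive, 0 negative.
(2, 0) - Riemannian (positive definite)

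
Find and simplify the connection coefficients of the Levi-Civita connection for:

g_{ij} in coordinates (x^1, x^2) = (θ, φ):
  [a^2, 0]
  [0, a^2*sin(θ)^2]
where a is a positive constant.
Using Γ^k_{ij} = (1/2) g^{km} (∂_i g_{mj} + ∂_j g_{mi} - ∂_m g_{ij}); the metric is diagonal, so only the m = k term contributes.
Non-zero symbols (using the symmetry Γ^k_{ij} = Γ^k_{ji}):
Γ^θ_{φ φ} = (1/2) g^{θθ} (∂_φ g_{θφ} + ∂_φ g_{θφ} - ∂_θ g_{φφ}) = (1/2)(1/a^2)((0) + (0) - (a^2*sin(2*θ))) = -sin(2*θ)/2
Γ^φ_{θ φ} = (1/2) g^{φφ} (∂_θ g_{φφ} + ∂_φ g_{φθ} - ∂_φ g_{θφ}) = (1/2)(1/(a^2*sin(θ)^2))((a^2*sin(2*θ)) + (0) - (0)) = 1/tan(θ)
All other Christoffel symbols are zero.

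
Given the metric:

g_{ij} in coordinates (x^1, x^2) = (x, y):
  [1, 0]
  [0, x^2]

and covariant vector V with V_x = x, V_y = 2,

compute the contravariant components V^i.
Inverse metric (diagonal): g^{xx} = 1, g^{yy} = 1/x^2
V^i = g^{ij} V_j:
V^x = (1)(x) + (0)(2) = x
V^y = (0)(x) + (1/x^2)(2) = 2/x^2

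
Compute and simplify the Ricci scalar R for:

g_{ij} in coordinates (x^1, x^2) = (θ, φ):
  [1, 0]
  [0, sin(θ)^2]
Non-zero Christoffel symbols (Γ^k_{ij} = Γ^k_{ji}):
Γ^θ_{φ φ} = -sin(2*θ)/2
Γ^φ_{θ φ} = 1/tan(θ)
Ricci tensor (R_{ij} = R^k_{ikj}): R_{θθ} = 1, R_{θφ} = 0, R_{φφ} = sin(θ)^2
Inverse metric: g^{θθ} = 1, g^{φφ} = 1/sin(θ)^2
R = g^{ij} R_{ij} = (1)(1) + (1/sin(θ)^2)(sin(θ)^2) = 2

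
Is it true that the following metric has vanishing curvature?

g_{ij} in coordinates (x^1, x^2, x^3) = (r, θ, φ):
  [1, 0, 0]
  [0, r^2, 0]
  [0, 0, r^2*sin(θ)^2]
Non-zero Christoffel symbols:
Γ^r_{θ θ} = -r
Γ^r_{φ φ} = -r*sin(θ)^2
Γ^θ_{r θ} = 1/r
Γ^θ_{φ φ} = -sin(2*θ)/2
Γ^φ_{r φ} = 1/r
Γ^φ_{θ φ} = 1/tan(θ)
Ricci tensor: R_{rr} = 0, R_{rθ} = 0, R_{rφ} = 0, R_{θθ} = 0, R_{θφ} = 0, R_{φφ} = 0
All R_{ij} vanish; in 3 dimensions the Riemann tensor is fully determined by the Ricci tensor, so R^i_{jkl} = 0: the metric is flat (curvilinear coordinates on flat space).
Yes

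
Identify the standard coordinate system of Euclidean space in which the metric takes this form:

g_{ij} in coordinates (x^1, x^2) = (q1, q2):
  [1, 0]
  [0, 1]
All components are constant and the metric is the identity, i.e. orthonormal rectilinear coordinates.
Cartesian (2D) coordinates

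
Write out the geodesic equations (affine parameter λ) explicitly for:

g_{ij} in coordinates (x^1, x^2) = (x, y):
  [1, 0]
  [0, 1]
Geodesic equation: d^2x^k/dλ^2 + Γ^k_{ij} (dx^i/dλ)(dx^j/dλ) = 0.
All Christoffel symbols vanish, so the geodesics are straight lines:
d^2x/dλ^2 = 0
d^2y/dλ^2 = 0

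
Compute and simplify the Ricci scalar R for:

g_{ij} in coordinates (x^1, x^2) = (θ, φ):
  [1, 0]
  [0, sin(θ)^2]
Non-zero Christoffel symbols (Γ^k_{ij} = Γ^k_{ji}):
Γ^θ_{φ φ} = -sin(2*θ)/2
Γ^φ_{θ φ} = 1/tan(θ)
Ricci tensor (R_{ij} = R^k_{ikj}): R_{θθ} = 1, R_{θφ} = 0, R_{φφ} = sin(θ)^2
Inverse metric: g^{θθ} = 1, g^{φφ} = 1/sin(θ)^2
R = g^{ij} R_{ij} = (1)(1) + (1/sin(θ)^2)(sin(θ)^2) = 2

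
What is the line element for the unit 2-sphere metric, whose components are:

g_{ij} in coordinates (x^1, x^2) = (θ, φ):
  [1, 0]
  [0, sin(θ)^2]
ds^2 = g_{ij} dx^i dx^j; only the non-zero components contribute.
ds^2 = dθ^2 + sin(θ)^2 dφ^2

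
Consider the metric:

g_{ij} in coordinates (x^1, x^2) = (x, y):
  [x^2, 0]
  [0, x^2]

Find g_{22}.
With x^1 = x, x^2 = y, g_{22} = g_{yy} is the row-2, column-2 entry of the matrix.
g_{22} = x^2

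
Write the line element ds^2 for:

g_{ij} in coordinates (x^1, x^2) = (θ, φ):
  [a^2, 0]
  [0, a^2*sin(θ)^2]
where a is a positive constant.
ds^2 = g_{ij} dx^i dx^j; only the non-zero components contribute.
ds^2 = a^2 dθ^2 + a^2*sin(θ)^2 dφ^2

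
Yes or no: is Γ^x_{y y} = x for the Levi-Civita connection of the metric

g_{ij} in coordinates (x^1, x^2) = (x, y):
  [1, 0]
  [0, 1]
Γ^x_{y y} = (1/2) g^{xx} (∂_y g_{xy} + ∂_y g_{xy} - ∂_x g_{yy}) = (1/2)(1)((0) + (0) - (0)) = 0
This differs from the proposed value x.
No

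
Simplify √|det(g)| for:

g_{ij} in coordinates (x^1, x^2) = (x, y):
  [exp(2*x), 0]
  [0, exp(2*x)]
det(g) = exp(4*x)
√|det(g)| = exp(2*x)
Volume element: dV = exp(2*x) dx dy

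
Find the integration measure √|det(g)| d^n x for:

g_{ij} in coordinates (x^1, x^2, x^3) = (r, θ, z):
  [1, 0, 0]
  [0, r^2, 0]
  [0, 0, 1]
det(g) = r^2
√|det(g)| = r
Volume element: dV = r dr dθ dz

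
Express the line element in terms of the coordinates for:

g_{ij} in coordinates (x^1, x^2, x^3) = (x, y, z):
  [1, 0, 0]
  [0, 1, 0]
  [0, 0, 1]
ds^2 = g_{ij} dx^i dx^j; only the non-zero components contribute.
ds^2 = dx^2 + dy^2 + dz^2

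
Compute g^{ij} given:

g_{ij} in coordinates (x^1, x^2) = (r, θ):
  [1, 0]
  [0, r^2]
The metric is diagonal, so g^{ij} is diagonal with entries 1/g_{ii}: diag(1, 1/(r^2)).
g^{ij}:
  [1, 0]
  [0, 1/r^2]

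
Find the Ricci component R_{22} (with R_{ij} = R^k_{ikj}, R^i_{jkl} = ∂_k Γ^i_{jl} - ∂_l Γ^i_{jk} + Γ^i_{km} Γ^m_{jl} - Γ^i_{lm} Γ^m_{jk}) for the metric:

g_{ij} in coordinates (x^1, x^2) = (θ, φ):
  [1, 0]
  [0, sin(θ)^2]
Non-zero Christoffel symbols (Γ^k_{ij} = Γ^k_{ji}):
Γ^θ_{φ φ} = -sin(2*θ)/2
Γ^φ_{θ φ} = 1/tan(θ)
R^θ_{φ θ φ} = ∂_θ Γ^θ_{φ φ} - ∂_φ Γ^θ_{φ θ} + Γ^θ_{θ m} Γ^m_{φ φ} - Γ^θ_{φ m} Γ^m_{φ θ}
  = (-cos(2*θ)) - (0) + (0) - (-cos(θ)^2) = sin(θ)^2
R^φ_{φ φ φ} = 0 (a repeated index in an antisymmetric pair)
R_{φφ} = R^θ_{φ θ φ} + R^φ_{φ φ φ} = (sin(θ)^2) + (0) = sin(θ)^2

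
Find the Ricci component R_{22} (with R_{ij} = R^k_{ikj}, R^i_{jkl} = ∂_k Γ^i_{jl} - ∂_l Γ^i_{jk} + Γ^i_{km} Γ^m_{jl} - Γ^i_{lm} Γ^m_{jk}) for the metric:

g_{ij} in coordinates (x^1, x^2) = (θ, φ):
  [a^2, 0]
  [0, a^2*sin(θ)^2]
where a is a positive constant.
Non-zero Christoffel symbols (Γ^k_{ij} = Γ^k_{ji}):
Γ^θ_{φ φ} = -sin(2*θ)/2
Γ^φ_{θ φ} = 1/tan(θ)
R^θ_{φ θ φ} = ∂_θ Γ^θ_{φ φ} - ∂_φ Γ^θ_{φ θ} + Γ^θ_{θ m} Γ^m_{φ φ} - Γ^θ_{φ m} Γ^m_{φ θ}
  = (-cos(2*θ)) - (0) + (0) - (-cos(θ)^2) = sin(θ)^2
R^φ_{φ φ φ} = 0 (a repeated index in an antisymmetric pair)
R_{φφ} = R^θ_{φ θ φ} + R^φ_{φ φ φ} = (sin(θ)^2) + (0) = sin(θ)^2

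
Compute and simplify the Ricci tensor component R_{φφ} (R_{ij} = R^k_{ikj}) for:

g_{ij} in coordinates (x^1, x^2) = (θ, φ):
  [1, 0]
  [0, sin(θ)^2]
Non-zero Christoffel symbols (Γ^k_{ij} = Γ^k_{ji}):
Γ^θ_{φ φ} = -sin(2*θ)/2
Γ^φ_{θ φ} = 1/tan(θ)
R^θ_{φ θ φ} = ∂_θ Γ^θ_{φ φ} - ∂_φ Γ^θ_{φ θ} + Γ^θ_{θ m} Γ^m_{φ φ} - Γ^θ_{φ m} Γ^m_{φ θ}
  = (-cos(2*θ)) - (0) + (0) - (-cos(θ)^2) = sin(θ)^2
R^φ_{φ φ φ} = 0 (a repeated index in an antisymmetric pair)
R_{φφ} = R^θ_{φ θ φ} + R^φ_{φ φ φ} = (sin(θ)^2) + (0) = sin(θ)^2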